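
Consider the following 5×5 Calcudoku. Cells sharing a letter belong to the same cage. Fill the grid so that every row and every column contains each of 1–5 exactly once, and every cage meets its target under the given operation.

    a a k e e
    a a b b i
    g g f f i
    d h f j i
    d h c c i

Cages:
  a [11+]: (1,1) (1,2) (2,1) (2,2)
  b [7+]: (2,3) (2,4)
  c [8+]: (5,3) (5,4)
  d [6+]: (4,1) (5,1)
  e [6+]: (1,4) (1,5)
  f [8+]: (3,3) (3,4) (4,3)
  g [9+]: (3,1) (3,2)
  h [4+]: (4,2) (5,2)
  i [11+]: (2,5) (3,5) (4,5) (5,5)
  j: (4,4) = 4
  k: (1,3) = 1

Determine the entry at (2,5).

5

Cage k is a single given cell; hence (1,3) = 1.
J is a freebie, which forces (4,4) = 4.
Cage e's pair has sum 6, so (1,4) = 2.
Cage e's pair has sum 6, so (1,5) = 4.
The only place for 4 in row 2 is (2,3).
Cage b needs two cells with sum 7, so (2,4) = 3.
Column 4 already has 3; hence (3,4) = 1.
Column 4 already has 3, so (5,4) = 5.
Row 5 now contains 5, which forces (5,3) = 3.
Cage h needs two cells with sum 4, leaving (4,2) = 3.
Row 5 already has 3, which forces (5,2) = 1.
Row 5 already has 1, so (5,5) = 2.
The 4 cells of cage a must have sum 11, so (1,1) = 3.
Column 2 now contains 3, leaving (1,2) = 5.
Cage a has sum 11; hence (2,1) = 1.
1 is placed in column 2; hence (2,2) = 2.
1 is placed in row 2; hence (2,5) = 5.
Column 2 already has 5, so (3,2) = 4.
The 4 cells of cage i must have sum 11; hence (3,5) = 3.
Cage d needs two cells with sum 6, which forces (4,1) = 2.
2 is placed in row 4, leaving (4,3) = 5.
Column 5 now contains 5; hence (4,5) = 1.
Row 5 already has 1, leaving (5,1) = 4.
Row 3 now contains 4; hence (3,1) = 5.
5 is placed in column 3, which forces (3,3) = 2.
Filled in: 3 5 1 2 4 / 1 2 4 3 5 / 5 4 2 1 3 / 2 3 5 4 1 / 4 1 3 5 2.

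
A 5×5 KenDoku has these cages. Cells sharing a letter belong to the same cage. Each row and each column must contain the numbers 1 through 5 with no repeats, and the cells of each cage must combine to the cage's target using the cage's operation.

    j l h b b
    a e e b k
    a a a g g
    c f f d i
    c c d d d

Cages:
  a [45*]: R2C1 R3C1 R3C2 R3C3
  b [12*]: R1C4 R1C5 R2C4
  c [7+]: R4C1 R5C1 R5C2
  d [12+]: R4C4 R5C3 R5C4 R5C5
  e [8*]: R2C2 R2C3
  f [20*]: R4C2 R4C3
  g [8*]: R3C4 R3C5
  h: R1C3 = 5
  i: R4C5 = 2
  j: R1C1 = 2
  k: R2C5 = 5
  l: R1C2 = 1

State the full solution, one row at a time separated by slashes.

Cage j is given, which forces R1C1 = 2.
Cage l is a single given cell, so R1C2 = 1.
Cage h is given; hence R1C3 = 5.
Cage a needs product 45, leaving R2C1 = 3.
K is a freebie; hence R2C5 = 5.
Column 3 now contains 5, so R4C3 = 4.
Cage i is a single given cell, which forces R4C5 = 2.
Cage e needs two cells with product 8, which forces R2C2 = 4.
Column 3 now contains 4; hence R2C3 = 2.
Cage b needs product 12, leaving R2C4 = 1.
Cage g's pair has product 8; hence R3C4 = 2.
Column 5 already has 2, leaving R3C5 = 4.
4 is placed in row 4; hence R4C1 = 1.
4 is placed in row 4, which forces R4C2 = 5.
Row 4 already has 5, leaving R4C4 = 3.
Cage c has sum 7, which forces R5C1 = 4.
Cage c needs sum 7; hence R5C2 = 2.
Row 5 already has 4; hence R5C4 = 5.
Column 4 already has 3, leaving R1C4 = 4.
Column 5 now contains 4, leaving R1C5 = 3.
1 is placed in column 1, which forces R3C1 = 5.
Column 2 already has 5; hence R3C2 = 3.
Cage a needs product 45, which forces R3C3 = 1.
Column 3 now contains 1, so R5C3 = 3.
Column 5 already has 3; hence R5C5 = 1.

2 1 5 4 3 / 3 4 2 1 5 / 5 3 1 2 4 / 1 5 4 3 2 / 4 2 3 5 1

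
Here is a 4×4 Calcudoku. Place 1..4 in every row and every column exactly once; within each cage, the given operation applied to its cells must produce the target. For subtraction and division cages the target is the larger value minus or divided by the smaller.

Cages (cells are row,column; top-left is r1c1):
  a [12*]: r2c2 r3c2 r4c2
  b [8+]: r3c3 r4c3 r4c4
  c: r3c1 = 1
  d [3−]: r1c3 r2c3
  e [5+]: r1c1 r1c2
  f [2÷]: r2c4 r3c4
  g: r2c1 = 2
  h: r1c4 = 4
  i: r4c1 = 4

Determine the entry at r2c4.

1

H is a freebie, which forces r1c4 = 4.
Cage g is a single given cell, so r2c1 = 2.
Row 2 already has 2, leaving r2c4 = 1.
Cage c is given, so r3c1 = 1.
1 is placed in column 4, which forces r3c4 = 2.
Cage i is a single given cell; hence r4c1 = 4.
Column 4 now contains 2, which forces r4c4 = 3.
Column 1 now contains 1, leaving r1c1 = 3.
Cage e's pair has sum 5, which forces r1c2 = 2.
Row 1 already has 4, leaving r1c3 = 1.
1 is placed in row 2, leaving r2c3 = 4.
4 is placed in column 3, which forces r3c3 = 3.
3 is placed in row 4, so r4c2 = 1.
1 is placed in column 3, so r4c3 = 2.
4 is placed in row 2, which forces r2c2 = 3.
3 is placed in row 3; hence r3c2 = 4.
The full grid is 3 2 1 4 / 2 3 4 1 / 1 4 3 2 / 4 1 2 3.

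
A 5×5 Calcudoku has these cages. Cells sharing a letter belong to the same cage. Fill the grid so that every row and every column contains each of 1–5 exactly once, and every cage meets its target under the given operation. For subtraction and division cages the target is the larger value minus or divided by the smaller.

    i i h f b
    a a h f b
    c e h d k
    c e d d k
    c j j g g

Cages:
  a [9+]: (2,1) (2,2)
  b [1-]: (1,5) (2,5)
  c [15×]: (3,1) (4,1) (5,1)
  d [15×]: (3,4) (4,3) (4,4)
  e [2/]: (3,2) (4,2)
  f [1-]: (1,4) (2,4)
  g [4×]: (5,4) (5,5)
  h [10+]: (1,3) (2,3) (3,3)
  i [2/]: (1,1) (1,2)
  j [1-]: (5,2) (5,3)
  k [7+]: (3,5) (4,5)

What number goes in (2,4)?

Column 1 needs a 2, and only (1,1) is open for it.
In row 2, 1 can only go at (2,3), so (2,3) = 1.
In column 1, 4 can only go at (2,1), so (2,1) = 4.
4 is placed in row 2, leaving (2,2) = 5.
In row 1, 5 can only go at (1,3), so (1,3) = 5.
Column 3 already has 5; hence (3,3) = 4.
Column 3 already has 5; hence (4,3) = 3.
Column 3 now contains 3, leaving (5,3) = 2.
Row 5 needs a 5, and only (5,1) is open for it.
Cage c has product 15, leaving (3,1) = 3.
Column 1 already has 5, which forces (4,1) = 1.
Row 4 already has 1; hence (4,4) = 5.
Column 4 already has 5, which forces (3,4) = 1.
The two cells of cage k must have sum 7; hence (3,5) = 5.
Cage k needs two cells with sum 7, which forces (4,5) = 2.
Column 4 already has 1, which forces (5,4) = 4.
Row 5 now contains 4, leaving (5,5) = 1.
Column 4 now contains 4, which forces (1,4) = 3.
Cage b needs two cells with difference 1, so (1,5) = 4.
Cage f's pair has difference 1, leaving (2,4) = 2.
Column 5 now contains 2; hence (2,5) = 3.
Row 3 now contains 1, which forces (3,2) = 2.
2 is placed in row 4; hence (4,2) = 4.
1 is placed in row 5; hence (5,2) = 3.
Row 1 already has 4, so (1,2) = 1.
Filled in: 2 1 5 3 4 / 4 5 1 2 3 / 3 2 4 1 5 / 1 4 3 5 2 / 5 3 2 4 1.

2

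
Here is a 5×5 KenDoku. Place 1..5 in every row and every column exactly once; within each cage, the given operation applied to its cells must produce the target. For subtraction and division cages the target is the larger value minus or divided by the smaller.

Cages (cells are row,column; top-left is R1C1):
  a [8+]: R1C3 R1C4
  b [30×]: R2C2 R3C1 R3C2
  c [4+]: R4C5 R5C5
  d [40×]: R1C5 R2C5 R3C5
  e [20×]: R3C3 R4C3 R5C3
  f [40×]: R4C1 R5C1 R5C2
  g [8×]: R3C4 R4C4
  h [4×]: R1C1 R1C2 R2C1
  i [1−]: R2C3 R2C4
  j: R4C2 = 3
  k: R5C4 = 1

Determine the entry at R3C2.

Cage j is given; hence R4C2 = 3.
Row 4 already has 3, so R4C5 = 1.
Cage k is a single given cell, so R5C4 = 1.
1 is placed in column 5, leaving R5C5 = 3.
Cage b needs product 30; hence R3C1 = 3.
Cage e has product 20, so R3C3 = 1.
The only place for 1 in row 2 is R2C1.
1 is placed in column 1, so R1C1 = 4.
The 3 cells of cage h must have product 4, so R1C2 = 1.
Cage f has product 40, which forces R5C2 = 4.
Row 5 already has 4, which forces R5C3 = 5.
Column 3 already has 5, leaving R1C3 = 3.
Cage a's pair has sum 8, which forces R1C4 = 5.
Row 1 already has 5, leaving R1C5 = 2.
Cage f has product 40; hence R4C1 = 5.
Column 3 already has 5, so R4C3 = 4.
4 is placed in row 4; hence R4C4 = 2.
Row 5 now contains 5, leaving R5C1 = 2.
Column 3 already has 4; hence R2C3 = 2.
The two cells of cage i must have difference 1; hence R2C4 = 3.
Column 4 already has 2; hence R3C4 = 4.
4 is placed in row 3; hence R3C5 = 5.
Row 2 already has 2, leaving R2C2 = 5.
Column 5 now contains 5; hence R2C5 = 4.
Row 3 now contains 5, which forces R3C2 = 2.
The full grid is 4 1 3 5 2 / 1 5 2 3 4 / 3 2 1 4 5 / 5 3 4 2 1 / 2 4 5 1 3.

2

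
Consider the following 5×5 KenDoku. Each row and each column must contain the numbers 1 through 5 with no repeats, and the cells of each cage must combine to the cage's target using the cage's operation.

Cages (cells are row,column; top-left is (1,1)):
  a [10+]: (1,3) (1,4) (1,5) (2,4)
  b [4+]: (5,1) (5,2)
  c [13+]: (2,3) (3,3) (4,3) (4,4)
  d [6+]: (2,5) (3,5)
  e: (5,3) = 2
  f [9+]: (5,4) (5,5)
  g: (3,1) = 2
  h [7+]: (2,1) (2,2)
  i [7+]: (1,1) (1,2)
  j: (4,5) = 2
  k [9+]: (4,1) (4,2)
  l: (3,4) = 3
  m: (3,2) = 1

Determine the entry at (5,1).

1

G is a freebie, which forces (3,1) = 2.
Cage m is given, so (3,2) = 1.
L is a freebie, leaving (3,4) = 3.
Cage j is a single given cell, which forces (4,5) = 2.
Column 2 already has 1, so (5,2) = 3.
E is a freebie; hence (5,3) = 2.
Cage d needs two cells with sum 6, so (2,5) = 1.
Cage d needs two cells with sum 6; hence (3,5) = 5.
Row 5 now contains 3, so (5,1) = 1.
Column 5 already has 5, so (5,5) = 4.
4 is placed in column 5, which forces (1,5) = 3.
5 is placed in row 3; hence (3,3) = 4.
Row 5 already has 4; hence (5,4) = 5.
3 is placed in row 1; hence (1,1) = 5.
Cage i needs two cells with sum 7; hence (1,2) = 2.
Column 3 now contains 4, so (1,3) = 1.
2 is placed in row 1, leaving (1,4) = 4.
Column 1 already has 5, leaving (2,1) = 3.
Column 2 now contains 2, which forces (2,2) = 4.
Row 2 already has 3, so (2,3) = 5.
4 is placed in column 4; hence (2,4) = 2.
Column 1 already has 5, leaving (4,1) = 4.
Column 2 now contains 4; hence (4,2) = 5.
5 is placed in column 3, leaving (4,3) = 3.
5 is placed in column 4; hence (4,4) = 1.
Filled in: 5 2 1 4 3 / 3 4 5 2 1 / 2 1 4 3 5 / 4 5 3 1 2 / 1 3 2 5 4.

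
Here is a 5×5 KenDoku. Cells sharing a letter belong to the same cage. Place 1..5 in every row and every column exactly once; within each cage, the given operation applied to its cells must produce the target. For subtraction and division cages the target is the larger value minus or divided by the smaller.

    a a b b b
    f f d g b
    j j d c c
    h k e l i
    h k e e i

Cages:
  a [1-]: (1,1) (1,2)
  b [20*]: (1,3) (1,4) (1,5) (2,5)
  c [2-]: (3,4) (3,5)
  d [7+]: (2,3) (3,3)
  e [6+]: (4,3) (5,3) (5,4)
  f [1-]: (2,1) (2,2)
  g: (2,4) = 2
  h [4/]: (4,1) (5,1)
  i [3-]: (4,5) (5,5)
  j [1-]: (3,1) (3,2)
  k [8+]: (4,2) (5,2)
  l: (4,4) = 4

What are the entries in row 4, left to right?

Cage g is given, leaving (2,4) = 2.
2 is placed in row 2, which forces (2,5) = 1.
Cage l is a single given cell, leaving (4,4) = 4.
Row 4 already has 4, which forces (4,1) = 1.
Cage h's pair has quotient 4, leaving (5,1) = 4.
Cage f needs two cells with difference 1; hence (2,2) = 4.
Row 3 needs a 4, and only (3,3) is open for it.
Cage b needs product 20, which forces (1,5) = 4.
Cage d's pair has sum 7, leaving (2,3) = 3.
Column 3 already has 3, leaving (4,3) = 2.
Row 4 now contains 2, which forces (4,5) = 5.
Column 3 now contains 2, so (5,3) = 1.
1 is placed in row 5; hence (5,4) = 3.
Column 5 already has 5, which forces (5,5) = 2.
Column 3 already has 1, so (1,3) = 5.
The 4 cells of cage b must have product 20, leaving (1,4) = 1.
Row 2 now contains 3; hence (2,1) = 5.
Column 4 now contains 1; hence (3,4) = 5.
Column 5 already has 5, which forces (3,5) = 3.
Row 4 already has 5, which forces (4,2) = 3.
Row 5 now contains 3, leaving (5,2) = 5.
Cage a needs two cells with difference 1, which forces (1,1) = 3.
Column 2 already has 3, which forces (1,2) = 2.
3 is placed in row 3, which forces (3,1) = 2.
The two cells of cage j must have difference 1, which forces (3,2) = 1.
Completed grid: 3 2 5 1 4 / 5 4 3 2 1 / 2 1 4 5 3 / 1 3 2 4 5 / 4 5 1 3 2.

1 3 2 4 5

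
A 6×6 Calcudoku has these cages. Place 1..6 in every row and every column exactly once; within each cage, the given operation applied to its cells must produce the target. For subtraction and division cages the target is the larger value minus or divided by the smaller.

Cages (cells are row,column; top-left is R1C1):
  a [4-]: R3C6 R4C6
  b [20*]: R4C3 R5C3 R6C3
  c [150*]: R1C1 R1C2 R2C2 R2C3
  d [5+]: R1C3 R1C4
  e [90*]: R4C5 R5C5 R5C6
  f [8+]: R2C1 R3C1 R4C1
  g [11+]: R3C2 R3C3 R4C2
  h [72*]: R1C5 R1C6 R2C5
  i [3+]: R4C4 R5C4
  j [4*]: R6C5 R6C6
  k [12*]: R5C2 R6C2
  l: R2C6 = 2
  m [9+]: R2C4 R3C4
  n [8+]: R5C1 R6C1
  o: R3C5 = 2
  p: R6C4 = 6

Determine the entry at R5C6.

3

L is a freebie, so R2C6 = 2.
O is a freebie, leaving R3C5 = 2.
P is a freebie, so R6C4 = 6.
Row 5 needs a 2, and only R5C4 is open for it.
2 is placed in column 4, which forces R4C4 = 1.
Row 4 now contains 1; hence R4C6 = 5.
Column 6 now contains 5, which forces R3C6 = 1.
5 is placed in row 4, leaving R4C3 = 4.
Cage e has product 90, leaving R5C5 = 5.
1 is placed in column 6, which forces R6C6 = 4.
Cage f needs sum 8, leaving R2C1 = 1.
Row 5 now contains 5, which forces R5C3 = 1.
Cage b has product 20; hence R6C3 = 5.
Row 6 now contains 4, which forces R6C5 = 1.
Cage c has product 150, which forces R1C1 = 5.
Column 3 already has 1, leaving R1C3 = 2.
Cage d's pair has sum 5, so R1C4 = 3.
Row 1 now contains 3; hence R1C6 = 6.
Cage c has product 150; hence R2C2 = 5.
Row 2 already has 5, leaving R2C4 = 4.
5 is placed in column 1, leaving R3C1 = 4.
Column 4 already has 4, so R3C4 = 5.
Cage n's pair has sum 8, which forces R5C1 = 6.
6 is placed in row 5, so R5C2 = 4.
Column 6 now contains 6, which forces R5C6 = 3.
Row 6 already has 5; hence R6C1 = 2.
2 is placed in row 6, so R6C2 = 3.
2 is placed in row 1, which forces R1C2 = 1.
6 is placed in row 1, so R1C5 = 4.
Cage c needs product 150, so R2C3 = 6.
Cage h has product 72, which forces R2C5 = 3.
Column 2 already has 3; hence R3C2 = 6.
Cage g needs sum 11, leaving R3C3 = 3.
Column 1 now contains 2, which forces R4C1 = 3.
Column 2 already has 3; hence R4C2 = 2.
Cage e needs product 90; hence R4C5 = 6.
Filled in: 5 1 2 3 4 6 / 1 5 6 4 3 2 / 4 6 3 5 2 1 / 3 2 4 1 6 5 / 6 4 1 2 5 3 / 2 3 5 6 1 4.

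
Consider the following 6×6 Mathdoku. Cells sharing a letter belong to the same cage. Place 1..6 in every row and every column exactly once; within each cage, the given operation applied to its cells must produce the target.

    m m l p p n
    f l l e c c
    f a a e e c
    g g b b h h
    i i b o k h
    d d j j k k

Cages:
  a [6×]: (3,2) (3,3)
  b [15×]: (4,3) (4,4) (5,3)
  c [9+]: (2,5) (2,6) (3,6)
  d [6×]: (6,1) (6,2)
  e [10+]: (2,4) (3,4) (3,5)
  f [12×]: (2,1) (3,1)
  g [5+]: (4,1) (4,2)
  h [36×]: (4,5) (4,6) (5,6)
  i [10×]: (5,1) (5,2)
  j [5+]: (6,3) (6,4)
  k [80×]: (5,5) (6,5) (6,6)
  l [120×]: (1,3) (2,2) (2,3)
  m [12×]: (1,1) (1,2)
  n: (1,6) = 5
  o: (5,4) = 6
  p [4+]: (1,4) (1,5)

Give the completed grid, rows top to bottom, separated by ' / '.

2 6 4 1 3 5 / 3 5 6 4 2 1 / 4 3 2 5 1 6 / 1 4 5 3 6 2 / 5 2 1 6 4 3 / 6 1 3 2 5 4

Cage n is a single given cell, leaving (1,6) = 5.
Cage o is a single given cell, which forces (5,4) = 6.
The 3 cells of cage k must have product 80, leaving (5,5) = 4.
Cage k needs product 80, which forces (6,5) = 5.
The 3 cells of cage k must have product 80, leaving (6,6) = 4.
Row 3 needs a 5, and only (3,4) is open for it.
In row 3, 4 can only go at (3,1), so (3,1) = 4.
The two cells of cage f must have product 12; hence (2,1) = 3.
In row 1, 4 can only go at (1,3), so (1,3) = 4.
In row 2, 4 can only go at (2,4), so (2,4) = 4.
Cage e needs sum 10, leaving (3,5) = 1.
Cage p needs two cells with sum 4, so (1,4) = 1.
1 is placed in column 5, which forces (1,5) = 3.
The 3 cells of cage c must have sum 9, which forces (2,6) = 1.
Column 4 already has 1, which forces (4,4) = 3.
Column 4 now contains 3, leaving (6,4) = 2.
Cage g's pair has sum 5, so (4,1) = 1.
3 is placed in row 4, so (4,2) = 4.
1 is placed in row 4, so (4,3) = 5.
Column 3 already has 5, which forces (5,3) = 1.
Cage h needs product 36, which forces (5,6) = 3.
Column 1 already has 1, leaving (6,1) = 6.
Row 6 already has 6, which forces (6,2) = 1.
2 is placed in row 6, leaving (6,3) = 3.
6 is placed in column 1, which forces (1,1) = 2.
The two cells of cage m must have product 12, leaving (1,2) = 6.
Cage l needs product 120, which forces (2,2) = 5.
Column 3 already has 5; hence (2,3) = 6.
Row 2 already has 6, which forces (2,5) = 2.
Cage a needs two cells with product 6; hence (3,2) = 3.
Column 3 already has 3, so (3,3) = 2.
Row 3 now contains 2, so (3,6) = 6.
Column 5 already has 2, so (4,5) = 6.
6 is placed in column 6, so (4,6) = 2.
2 is placed in column 1, which forces (5,1) = 5.
5 is placed in column 2, which forces (5,2) = 2.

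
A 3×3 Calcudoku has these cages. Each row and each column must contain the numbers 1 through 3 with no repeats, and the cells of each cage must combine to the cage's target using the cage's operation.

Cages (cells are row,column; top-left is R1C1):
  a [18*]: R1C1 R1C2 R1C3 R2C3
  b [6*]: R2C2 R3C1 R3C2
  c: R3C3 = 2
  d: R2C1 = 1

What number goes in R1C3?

Cage d is given; hence R2C1 = 1.
The 4 cells of cage a must have product 18, which forces R2C3 = 3.
Cage c is a single given cell; hence R3C3 = 2.
Column 3 already has 2, so R1C3 = 1.
Row 2 already has 3; hence R2C2 = 2.
2 is placed in row 3, leaving R3C1 = 3.
Cage b needs product 6; hence R3C2 = 1.
Column 1 now contains 3, which forces R1C1 = 2.
Column 2 now contains 2; hence R1C2 = 3.
Completed grid: 2 3 1 / 1 2 3 / 3 1 2.

1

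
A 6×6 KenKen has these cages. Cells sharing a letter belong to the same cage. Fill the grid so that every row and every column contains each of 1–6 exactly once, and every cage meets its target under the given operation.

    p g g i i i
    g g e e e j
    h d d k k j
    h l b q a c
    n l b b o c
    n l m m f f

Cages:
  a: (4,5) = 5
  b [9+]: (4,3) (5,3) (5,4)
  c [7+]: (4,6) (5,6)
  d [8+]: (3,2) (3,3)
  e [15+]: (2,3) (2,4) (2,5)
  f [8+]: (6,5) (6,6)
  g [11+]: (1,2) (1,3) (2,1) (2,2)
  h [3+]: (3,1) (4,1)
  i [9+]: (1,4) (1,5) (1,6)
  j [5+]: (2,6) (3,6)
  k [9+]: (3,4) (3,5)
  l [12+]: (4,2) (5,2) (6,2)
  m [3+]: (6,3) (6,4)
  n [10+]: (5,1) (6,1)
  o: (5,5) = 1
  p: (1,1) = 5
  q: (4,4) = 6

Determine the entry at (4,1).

Cage p is a single given cell, leaving (1,1) = 5.
Q is a freebie, which forces (4,4) = 6.
A is a freebie, leaving (4,5) = 5.
Cage o is a single given cell, which forces (5,5) = 1.
The only place for 3 in column 1 is (2,1).
Cage f needs two cells with sum 8, leaving (6,5) = 3.
The two cells of cage f must have sum 8; hence (6,6) = 5.
The only place for 2 in column 5 is (1,5).
In row 2, 2 can only go at (2,6), so (2,6) = 2.
Cage j's pair has sum 5; hence (3,6) = 3.
3 is placed in row 3, so (3,4) = 5.
The two cells of cage k must have sum 9, leaving (3,5) = 4.
Cage c's pair has sum 7, which forces (4,6) = 1.
The two cells of cage c must have sum 7, so (5,6) = 6.
The 3 cells of cage i must have sum 9, which forces (1,4) = 3.
Column 6 now contains 6, which forces (1,6) = 4.
Cage e needs sum 15, so (2,3) = 5.
Column 4 now contains 5, so (2,4) = 4.
Column 5 already has 4, which forces (2,5) = 6.
The two cells of cage h must have sum 3, leaving (3,1) = 1.
Row 4 now contains 1, so (4,1) = 2.
Row 5 already has 6, which forces (5,1) = 4.
Column 4 already has 4, leaving (5,4) = 2.
Cage n needs two cells with sum 10, which forces (6,1) = 6.
Row 6 already has 6; hence (6,2) = 4.
Column 4 already has 2, which forces (6,4) = 1.
Cage g has sum 11, which forces (1,2) = 6.
Row 1 already has 4, leaving (1,3) = 1.
Row 2 now contains 4, which forces (2,2) = 1.
Column 2 now contains 6; hence (3,2) = 2.
2 is placed in row 3, leaving (3,3) = 6.
Column 2 already has 4, which forces (4,2) = 3.
Cage b has sum 9; hence (4,3) = 4.
Row 5 already has 2, so (5,2) = 5.
Row 5 already has 2, which forces (5,3) = 3.
Row 6 now contains 1, so (6,3) = 2.
The full grid is 5 6 1 3 2 4 / 3 1 5 4 6 2 / 1 2 6 5 4 3 / 2 3 4 6 5 1 / 4 5 3 2 1 6 / 6 4 2 1 3 5.

2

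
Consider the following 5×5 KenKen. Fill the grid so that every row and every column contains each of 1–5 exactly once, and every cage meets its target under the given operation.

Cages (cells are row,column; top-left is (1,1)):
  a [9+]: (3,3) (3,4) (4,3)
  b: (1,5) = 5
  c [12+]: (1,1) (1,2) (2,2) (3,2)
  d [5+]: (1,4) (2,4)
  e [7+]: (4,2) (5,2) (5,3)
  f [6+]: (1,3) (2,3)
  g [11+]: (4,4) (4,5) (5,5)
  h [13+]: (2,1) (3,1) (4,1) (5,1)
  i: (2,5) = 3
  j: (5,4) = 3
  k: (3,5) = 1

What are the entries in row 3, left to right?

3 5 4 2 1

B is a freebie, so (1,5) = 5.
Cage i is given, which forces (2,5) = 3.
K is a freebie, which forces (3,5) = 1.
J is a freebie, leaving (5,4) = 3.
The 3 cells of cage g must have sum 11, so (4,4) = 5.
Column 1 needs a 2, and only (1,1) is open for it.
Row 1 needs a 3, and only (1,2) is open for it.
The only place for 2 in column 4 is (3,4).
Cage c needs sum 12, leaving (2,2) = 2.
2 is placed in row 2, which forces (2,3) = 5.
2 is placed in row 3; hence (3,2) = 5.
Cage f needs two cells with sum 6, leaving (1,3) = 1.
Row 1 now contains 1, leaving (1,4) = 4.
Column 4 now contains 4, which forces (2,4) = 1.
Cage h has sum 13; hence (5,1) = 5.
Cage e needs sum 7, which forces (5,3) = 2.
2 is placed in row 5, leaving (5,5) = 4.
Row 2 now contains 1, so (2,1) = 4.
The 4 cells of cage h must have sum 13; hence (3,1) = 3.
Row 3 now contains 3, which forces (3,3) = 4.
Cage h has sum 13, which forces (4,1) = 1.
Cage e has sum 7, which forces (4,2) = 4.
Column 3 already has 4; hence (4,3) = 3.
4 is placed in column 5; hence (4,5) = 2.
4 is placed in row 5, leaving (5,2) = 1.
Completed grid: 2 3 1 4 5 / 4 2 5 1 3 / 3 5 4 2 1 / 1 4 3 5 2 / 5 1 2 3 4.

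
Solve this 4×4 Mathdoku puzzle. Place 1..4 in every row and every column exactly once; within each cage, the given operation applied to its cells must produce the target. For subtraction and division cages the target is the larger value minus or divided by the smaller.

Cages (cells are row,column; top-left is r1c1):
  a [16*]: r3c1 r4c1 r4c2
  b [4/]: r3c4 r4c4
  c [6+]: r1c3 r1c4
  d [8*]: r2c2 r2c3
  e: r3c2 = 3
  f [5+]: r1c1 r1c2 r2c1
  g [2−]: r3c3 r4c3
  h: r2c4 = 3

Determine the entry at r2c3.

2

Cage h is given, so r2c4 = 3.
Cage e is a single given cell, leaving r3c2 = 3.
The only place for 3 in row 1 is r1c1.
The 3 cells of cage f must have sum 5, so r1c2 = 1.
The 3 cells of cage f must have sum 5; hence r2c1 = 1.
Column 1 already has 1, which forces r4c1 = 4.
Row 4 already has 4, so r4c2 = 2.
Row 4 already has 2, leaving r4c3 = 3.
Row 4 already has 4, leaving r4c4 = 1.
Column 2 already has 2; hence r2c2 = 4.
Cage d's pair has product 8, which forces r2c3 = 2.
Column 1 already has 4, leaving r3c1 = 2.
Cage g needs two cells with difference 2, which forces r3c3 = 1.
1 is placed in column 4, so r3c4 = 4.
Column 3 now contains 2; hence r1c3 = 4.
Column 4 now contains 4; hence r1c4 = 2.
Filled in: 3 1 4 2 / 1 4 2 3 / 2 3 1 4 / 4 2 3 1.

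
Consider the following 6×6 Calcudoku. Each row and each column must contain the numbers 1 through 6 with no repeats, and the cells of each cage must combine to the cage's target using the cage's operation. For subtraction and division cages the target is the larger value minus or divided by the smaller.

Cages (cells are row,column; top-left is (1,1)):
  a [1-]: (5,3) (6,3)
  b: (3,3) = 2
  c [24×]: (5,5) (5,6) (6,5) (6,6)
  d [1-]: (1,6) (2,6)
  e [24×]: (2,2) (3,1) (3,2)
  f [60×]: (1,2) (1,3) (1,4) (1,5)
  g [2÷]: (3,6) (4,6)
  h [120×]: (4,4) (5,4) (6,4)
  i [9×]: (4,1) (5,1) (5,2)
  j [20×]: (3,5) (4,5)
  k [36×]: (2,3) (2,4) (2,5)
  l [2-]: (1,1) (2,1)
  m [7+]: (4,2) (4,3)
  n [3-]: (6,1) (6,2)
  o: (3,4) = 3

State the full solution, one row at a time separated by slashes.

2 5 4 1 3 6 / 4 1 3 2 6 5 / 6 4 2 3 5 1 / 3 6 1 5 4 2 / 1 3 5 6 2 4 / 5 2 6 4 1 3

Cage b is given, which forces (3,3) = 2.
Cage o is a single given cell, leaving (3,4) = 3.
Cage i needs product 9, so (4,1) = 3.
The 3 cells of cage i must have product 9, which forces (5,1) = 1.
The 3 cells of cage i must have product 9, so (5,2) = 3.
Cage g needs two cells with quotient 2; hence (4,6) = 2.
The 4 cells of cage c must have product 24, leaving (5,5) = 2.
The 4 cells of cage c must have product 24, which forces (5,6) = 4.
Cage k has product 36, leaving (2,4) = 2.
Column 6 already has 4, so (3,6) = 1.
Column 6 now contains 1; hence (6,6) = 3.
The 3 cells of cage e must have product 24, leaving (2,2) = 1.
Column 2 now contains 1, which forces (4,2) = 6.
Row 4 already has 6, so (4,3) = 1.
3 is placed in row 6, so (6,5) = 1.
Cage f needs product 60, leaving (1,4) = 1.
Cage e needs product 24, which forces (3,1) = 6.
Column 2 already has 6, which forces (3,2) = 4.
4 is placed in row 3, leaving (3,5) = 5.
Column 5 now contains 5, so (4,5) = 4.
Cage l needs two cells with difference 2, so (1,1) = 2.
2 is placed in row 1, which forces (1,2) = 5.
Row 1 now contains 5, so (1,3) = 4.
Row 1 now contains 5, which forces (1,6) = 6.
6 is placed in column 1, leaving (2,1) = 4.
Column 6 now contains 6, so (2,6) = 5.
Row 4 now contains 4, leaving (4,4) = 5.
Cage h needs product 120, leaving (5,4) = 6.
Column 1 now contains 2, which forces (6,1) = 5.
5 is placed in column 2; hence (6,2) = 2.
Row 6 now contains 5, which forces (6,3) = 6.
Cage h has product 120, which forces (6,4) = 4.
6 is placed in row 1, so (1,5) = 3.
6 is placed in column 3; hence (2,3) = 3.
The 3 cells of cage k must have product 36; hence (2,5) = 6.
Row 5 now contains 6; hence (5,3) = 5.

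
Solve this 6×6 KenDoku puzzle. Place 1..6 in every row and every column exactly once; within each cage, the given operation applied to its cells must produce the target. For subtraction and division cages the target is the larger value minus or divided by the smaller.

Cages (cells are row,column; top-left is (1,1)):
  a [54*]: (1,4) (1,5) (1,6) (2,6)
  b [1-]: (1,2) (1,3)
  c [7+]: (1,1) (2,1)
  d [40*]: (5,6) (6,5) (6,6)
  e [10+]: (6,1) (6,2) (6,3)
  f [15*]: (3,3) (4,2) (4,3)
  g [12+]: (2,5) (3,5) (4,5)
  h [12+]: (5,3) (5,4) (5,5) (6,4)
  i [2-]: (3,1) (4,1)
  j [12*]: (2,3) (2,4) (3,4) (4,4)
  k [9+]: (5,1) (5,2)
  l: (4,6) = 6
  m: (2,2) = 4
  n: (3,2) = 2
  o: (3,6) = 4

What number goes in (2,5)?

6

Cage m is a single given cell, which forces (2,2) = 4.
The 4 cells of cage a must have product 54; hence (2,6) = 3.
N is a freebie, so (3,2) = 2.
O is a freebie, so (3,6) = 4.
L is a freebie, so (4,6) = 6.
6 is placed in column 6; hence (1,6) = 1.
Cage d needs product 40, leaving (6,5) = 4.
The only place for 4 in row 1 is (1,3).
In row 1, 2 can only go at (1,1), so (1,1) = 2.
The two cells of cage c must have sum 7, so (2,1) = 5.
Row 1 needs a 5, and only (1,2) is open for it.
Row 4 needs a 2, and only (4,4) is open for it.
Row 2 needs a 2, and only (2,3) is open for it.
Cage j has product 12; hence (2,4) = 1.
Row 2 already has 1, leaving (2,5) = 6.
Cage j needs product 12, which forces (3,4) = 3.
Column 4 now contains 3; hence (1,4) = 6.
Column 5 already has 6, which forces (1,5) = 3.
Cage h has sum 12, so (5,3) = 1.
Cage h needs sum 12, leaving (5,4) = 4.
The 4 cells of cage h must have sum 12; hence (5,5) = 2.
Row 5 already has 2, leaving (5,6) = 5.
Cage h has sum 12, so (6,4) = 5.
5 is placed in column 6, leaving (6,6) = 2.
Column 3 now contains 1, which forces (3,3) = 5.
5 is placed in row 3, so (3,5) = 1.
The 3 cells of cage f must have product 15, leaving (4,2) = 1.
Cage f has product 15, leaving (4,3) = 3.
Column 5 now contains 1, which forces (4,5) = 5.
3 is placed in column 3; hence (6,3) = 6.
Row 3 now contains 1, leaving (3,1) = 6.
Row 4 already has 3; hence (4,1) = 4.
Column 1 now contains 6, which forces (5,1) = 3.
Row 5 already has 3, so (5,2) = 6.
Cage e has sum 10; hence (6,1) = 1.
6 is placed in row 6; hence (6,2) = 3.
Completed grid: 2 5 4 6 3 1 / 5 4 2 1 6 3 / 6 2 5 3 1 4 / 4 1 3 2 5 6 / 3 6 1 4 2 5 / 1 3 6 5 4 2.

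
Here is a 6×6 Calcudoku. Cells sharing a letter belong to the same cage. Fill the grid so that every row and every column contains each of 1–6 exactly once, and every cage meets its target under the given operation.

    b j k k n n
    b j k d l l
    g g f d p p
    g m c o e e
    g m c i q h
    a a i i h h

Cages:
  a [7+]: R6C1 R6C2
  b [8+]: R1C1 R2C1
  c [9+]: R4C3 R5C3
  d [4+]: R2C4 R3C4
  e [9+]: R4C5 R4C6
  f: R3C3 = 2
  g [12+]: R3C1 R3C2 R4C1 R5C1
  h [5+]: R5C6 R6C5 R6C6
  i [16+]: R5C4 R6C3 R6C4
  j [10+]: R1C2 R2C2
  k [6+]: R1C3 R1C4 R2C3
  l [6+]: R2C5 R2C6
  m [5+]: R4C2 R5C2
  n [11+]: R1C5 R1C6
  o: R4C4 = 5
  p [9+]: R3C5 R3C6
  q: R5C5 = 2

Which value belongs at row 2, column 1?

Cage f is a single given cell, leaving R3C3 = 2.
Cage o is given, leaving R4C4 = 5.
5 is placed in column 4, so R5C4 = 6.
Cage q is a single given cell; hence R5C5 = 2.
Row 5 now contains 2, which forces R5C6 = 1.
6 is placed in column 4, so R6C4 = 4.
2 is placed in column 5, which forces R6C5 = 1.
Column 6 now contains 1, leaving R6C6 = 3.
Cage l's pair has sum 6, so R2C5 = 4.
The two cells of cage l must have sum 6, so R2C6 = 2.
Cage e needs two cells with sum 9, which forces R4C5 = 3.
Cage e's pair has sum 9; hence R4C6 = 6.
Cage i needs sum 16, so R6C3 = 6.
The two cells of cage j must have sum 10, so R1C2 = 4.
Cage n's pair has sum 11; hence R1C5 = 6.
6 is placed in column 6, so R1C6 = 5.
Row 2 already has 4, leaving R2C2 = 6.
Column 5 already has 3, leaving R3C5 = 5.
Cage p needs two cells with sum 9, leaving R3C6 = 4.
Row 4 already has 6, leaving R4C3 = 4.
Column 2 already has 4, which forces R5C2 = 3.
Cage c's pair has sum 9, so R5C3 = 5.
Cage b needs two cells with sum 8, leaving R1C1 = 3.
Row 1 already has 3, which forces R1C3 = 1.
Cage k needs sum 6, which forces R1C4 = 2.
The two cells of cage b must have sum 8; hence R2C1 = 5.
1 is placed in column 3, leaving R2C3 = 3.
Row 2 already has 3, leaving R2C4 = 1.
Cage g needs sum 12, leaving R3C1 = 6.
Column 2 already has 3, which forces R3C2 = 1.
Column 4 already has 1, which forces R3C4 = 3.
The 4 cells of cage g must have sum 12, which forces R4C1 = 1.
Cage m's pair has sum 5, so R4C2 = 2.
5 is placed in row 5, leaving R5C1 = 4.
Column 1 already has 5; hence R6C1 = 2.
2 is placed in column 2, so R6C2 = 5.
Completed grid: 3 4 1 2 6 5 / 5 6 3 1 4 2 / 6 1 2 3 5 4 / 1 2 4 5 3 6 / 4 3 5 6 2 1 / 2 5 6 4 1 3.

5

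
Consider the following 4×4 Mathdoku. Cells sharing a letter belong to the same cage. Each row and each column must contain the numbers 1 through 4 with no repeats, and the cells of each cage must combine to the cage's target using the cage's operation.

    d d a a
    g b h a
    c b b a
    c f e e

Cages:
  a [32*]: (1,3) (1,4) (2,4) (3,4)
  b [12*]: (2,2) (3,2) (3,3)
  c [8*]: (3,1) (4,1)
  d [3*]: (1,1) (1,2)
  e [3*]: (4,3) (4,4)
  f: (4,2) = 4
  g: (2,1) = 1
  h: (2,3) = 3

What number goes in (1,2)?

1

Cage a needs product 32, which forces (1,3) = 4.
G is a freebie, which forces (2,1) = 1.
Cage h is given; hence (2,3) = 3.
F is a freebie, which forces (4,2) = 4.
Column 3 now contains 3; hence (4,3) = 1.
Row 4 now contains 1, leaving (4,4) = 3.
Column 1 already has 1; hence (1,1) = 3.
The two cells of cage d must have product 3, which forces (1,2) = 1.
1 is placed in row 1, which forces (1,4) = 2.
4 is placed in column 2, so (2,2) = 2.
Column 4 already has 2, so (2,4) = 4.
Cage c's pair has product 8, leaving (3,1) = 4.
Cage b needs product 12, so (3,2) = 3.
Column 3 already has 1, leaving (3,3) = 2.
4 is placed in column 4, so (3,4) = 1.
Row 4 now contains 4, leaving (4,1) = 2.
Filled in: 3 1 4 2 / 1 2 3 4 / 4 3 2 1 / 2 4 1 3.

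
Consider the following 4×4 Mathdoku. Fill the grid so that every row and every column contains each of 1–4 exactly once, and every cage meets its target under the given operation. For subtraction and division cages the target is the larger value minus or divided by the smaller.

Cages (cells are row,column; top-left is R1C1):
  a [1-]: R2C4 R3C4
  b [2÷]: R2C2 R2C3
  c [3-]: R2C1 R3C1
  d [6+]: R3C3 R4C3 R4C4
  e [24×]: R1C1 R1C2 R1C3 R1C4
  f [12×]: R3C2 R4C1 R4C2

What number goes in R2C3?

In row 2, 3 can only go at R2C4, so R2C4 = 3.
In row 3, 3 can only go at R3C3, so R3C3 = 3.
The only place for 4 in row 4 is R4C2.
Cage f needs product 12, leaving R3C2 = 1.
The 3 cells of cage f must have product 12, so R4C1 = 3.
Column 1 already has 3; hence R1C1 = 2.
Cage e needs product 24, so R1C2 = 3.
The two cells of cage c must have difference 3, which forces R2C1 = 1.
Column 2 already has 1; hence R2C2 = 2.
1 is placed in row 2, leaving R2C3 = 4.
Row 3 already has 1; hence R3C1 = 4.
Row 3 already has 4; hence R3C4 = 2.
2 is placed in column 4, leaving R4C4 = 1.
4 is placed in column 3, so R1C3 = 1.
1 is placed in column 4, so R1C4 = 4.
Row 4 already has 1; hence R4C3 = 2.
Filled in: 2 3 1 4 / 1 2 4 3 / 4 1 3 2 / 3 4 2 1.

4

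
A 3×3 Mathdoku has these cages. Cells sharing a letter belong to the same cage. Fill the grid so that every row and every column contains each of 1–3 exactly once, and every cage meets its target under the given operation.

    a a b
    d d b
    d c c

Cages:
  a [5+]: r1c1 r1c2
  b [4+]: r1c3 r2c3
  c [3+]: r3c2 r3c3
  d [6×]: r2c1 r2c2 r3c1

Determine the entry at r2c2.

In row 1, 1 can only go at r1c3, so r1c3 = 1.
Column 3 now contains 1, which forces r2c3 = 3.
Cage c needs two cells with sum 3, leaving r3c2 = 1.
Column 3 now contains 1, so r3c3 = 2.
Cage d has product 6; hence r2c1 = 1.
1 is placed in column 2, so r2c2 = 2.
Row 3 already has 2; hence r3c1 = 3.
Column 1 already has 3; hence r1c1 = 2.
Column 2 already has 2; hence r1c2 = 3.
The full grid is 2 3 1 / 1 2 3 / 3 1 2.

2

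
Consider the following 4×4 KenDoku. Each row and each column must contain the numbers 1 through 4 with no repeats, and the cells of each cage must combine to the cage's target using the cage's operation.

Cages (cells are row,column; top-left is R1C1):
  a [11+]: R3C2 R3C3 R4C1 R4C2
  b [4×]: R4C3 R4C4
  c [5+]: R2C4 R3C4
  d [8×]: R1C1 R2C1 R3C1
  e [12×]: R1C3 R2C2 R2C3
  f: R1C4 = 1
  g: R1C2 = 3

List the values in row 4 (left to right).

3 2 1 4

Cage g is given, leaving R1C2 = 3.
Cage f is a single given cell; hence R1C4 = 1.
Column 4 already has 1, so R4C4 = 4.
Cage e has product 12, so R2C3 = 3.
3 is placed in row 2, so R2C4 = 2.
The 4 cells of cage a must have sum 11, which forces R3C2 = 4.
Column 3 already has 3; hence R3C3 = 2.
Column 4 now contains 2, leaving R3C4 = 3.
Cage a has sum 11; hence R4C1 = 3.
Row 4 already has 4; hence R4C3 = 1.
The 3 cells of cage d must have product 8, which forces R1C1 = 2.
Column 3 already has 2, which forces R1C3 = 4.
The 3 cells of cage d must have product 8, so R2C1 = 4.
2 is placed in row 2; hence R2C2 = 1.
2 is placed in row 3, which forces R3C1 = 1.
Row 4 already has 1, so R4C2 = 2.
Filled in: 2 3 4 1 / 4 1 3 2 / 1 4 2 3 / 3 2 1 4.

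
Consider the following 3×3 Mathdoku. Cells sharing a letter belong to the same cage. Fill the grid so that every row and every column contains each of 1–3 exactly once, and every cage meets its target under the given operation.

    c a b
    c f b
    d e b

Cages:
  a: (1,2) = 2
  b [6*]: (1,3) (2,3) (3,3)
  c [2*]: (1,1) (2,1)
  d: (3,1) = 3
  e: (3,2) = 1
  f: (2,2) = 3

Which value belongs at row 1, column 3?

3

A is a freebie, leaving (1,2) = 2.
Cage f is a single given cell, so (2,2) = 3.
D is a freebie; hence (3,1) = 3.
E is a freebie, which forces (3,2) = 1.
1 is placed in row 3, leaving (3,3) = 2.
Row 1 already has 2, which forces (1,1) = 1.
The 3 cells of cage b must have product 6; hence (1,3) = 3.
The two cells of cage c must have product 2; hence (2,1) = 2.
Column 3 now contains 2, leaving (2,3) = 1.
The full grid is 1 2 3 / 2 3 1 / 3 1 2.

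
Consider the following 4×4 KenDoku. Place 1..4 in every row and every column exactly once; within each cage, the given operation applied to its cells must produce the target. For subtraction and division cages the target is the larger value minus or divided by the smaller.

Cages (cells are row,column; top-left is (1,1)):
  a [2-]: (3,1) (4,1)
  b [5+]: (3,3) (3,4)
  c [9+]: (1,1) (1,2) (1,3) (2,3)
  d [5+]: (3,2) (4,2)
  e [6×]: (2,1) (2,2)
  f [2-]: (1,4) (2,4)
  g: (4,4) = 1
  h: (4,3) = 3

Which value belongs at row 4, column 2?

Cage h is given, so (4,3) = 3.
Cage g is a single given cell, so (4,4) = 1.
The only place for 1 in row 2 is (2,3).
1 is placed in column 3; hence (1,3) = 4.
4 is placed in row 1, so (1,4) = 2.
Column 4 now contains 2; hence (2,4) = 4.
1 is placed in column 3, so (3,3) = 2.
Cage b's pair has sum 5, which forces (3,4) = 3.
Row 3 already has 2, which forces (3,1) = 4.
3 is placed in row 3, which forces (3,2) = 1.
Cage a needs two cells with difference 2, leaving (4,1) = 2.
Cage d needs two cells with sum 5, so (4,2) = 4.
The 4 cells of cage c must have sum 9; hence (1,1) = 1.
Column 2 already has 1, leaving (1,2) = 3.
2 is placed in column 1, which forces (2,1) = 3.
The two cells of cage e must have product 6, leaving (2,2) = 2.
The full grid is 1 3 4 2 / 3 2 1 4 / 4 1 2 3 / 2 4 3 1.

4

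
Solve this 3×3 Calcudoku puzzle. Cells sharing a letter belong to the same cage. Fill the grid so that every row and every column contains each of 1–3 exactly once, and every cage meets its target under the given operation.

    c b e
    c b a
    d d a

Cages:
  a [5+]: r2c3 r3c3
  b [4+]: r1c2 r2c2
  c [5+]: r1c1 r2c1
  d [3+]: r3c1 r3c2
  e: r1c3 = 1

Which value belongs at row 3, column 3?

3

Cage e is a single given cell, leaving r1c3 = 1.
Row 1 already has 1, so r1c2 = 3.
Cage b needs two cells with sum 4, which forces r2c2 = 1.
1 is placed in column 2, so r3c2 = 2.
2 is placed in row 3, which forces r3c3 = 3.
3 is placed in row 1, so r1c1 = 2.
Cage c's pair has sum 5, so r2c1 = 3.
Column 3 now contains 3, which forces r2c3 = 2.
2 is placed in row 3, which forces r3c1 = 1.
The full grid is 2 3 1 / 3 1 2 / 1 2 3.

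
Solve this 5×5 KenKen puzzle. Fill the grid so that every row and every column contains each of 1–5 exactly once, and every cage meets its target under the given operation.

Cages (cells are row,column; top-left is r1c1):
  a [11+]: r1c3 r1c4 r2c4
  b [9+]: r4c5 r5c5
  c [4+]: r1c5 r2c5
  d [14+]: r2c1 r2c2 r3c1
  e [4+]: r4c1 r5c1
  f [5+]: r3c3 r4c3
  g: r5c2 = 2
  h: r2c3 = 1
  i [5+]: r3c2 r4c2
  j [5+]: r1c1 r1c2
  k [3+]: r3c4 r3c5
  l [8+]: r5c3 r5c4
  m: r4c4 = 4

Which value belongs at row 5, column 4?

Cage d needs sum 14, which forces r2c1 = 4.
Cage d needs sum 14, so r2c2 = 5.
Cage h is a single given cell; hence r2c3 = 1.
Row 2 now contains 1, which forces r2c5 = 3.
Cage d has sum 14, which forces r3c1 = 5.
Cage m is a single given cell; hence r4c4 = 4.
Row 4 already has 4, so r4c5 = 5.
Cage g is a single given cell, leaving r5c2 = 2.
Column 5 now contains 5, leaving r5c5 = 4.
The 3 cells of cage a must have sum 11, so r1c3 = 4.
Cage a has sum 11, which forces r1c4 = 5.
Column 5 now contains 3, so r1c5 = 1.
3 is placed in row 2, leaving r2c4 = 2.
Cage i needs two cells with sum 5, leaving r3c2 = 4.
2 is placed in column 4, so r3c4 = 1.
1 is placed in column 5, which forces r3c5 = 2.
Cage i's pair has sum 5, leaving r4c2 = 1.
5 is placed in column 4, so r5c4 = 3.
Row 1 already has 1, which forces r1c1 = 2.
Row 1 already has 4, leaving r1c2 = 3.
2 is placed in row 3, which forces r3c3 = 3.
Row 4 already has 1, so r4c1 = 3.
The two cells of cage f must have sum 5, leaving r4c3 = 2.
Row 5 already has 3, leaving r5c1 = 1.
Row 5 already has 3, so r5c3 = 5.
The full grid is 2 3 4 5 1 / 4 5 1 2 3 / 5 4 3 1 2 / 3 1 2 4 5 / 1 2 5 3 4.

3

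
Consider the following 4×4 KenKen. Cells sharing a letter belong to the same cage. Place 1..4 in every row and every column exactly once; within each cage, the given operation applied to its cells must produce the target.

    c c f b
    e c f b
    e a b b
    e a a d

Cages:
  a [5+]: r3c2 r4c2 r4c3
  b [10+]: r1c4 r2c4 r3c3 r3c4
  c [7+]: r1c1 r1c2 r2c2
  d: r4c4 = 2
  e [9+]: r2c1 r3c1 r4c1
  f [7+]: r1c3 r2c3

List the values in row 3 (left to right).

3 1 2 4

Cage d is given, leaving r4c4 = 2.
The 3 cells of cage a must have sum 5; hence r3c2 = 1.
Cage b needs sum 10, which forces r3c3 = 2.
Cage a has sum 5, so r4c2 = 3.
Row 4 already has 2, leaving r4c3 = 1.
Cage c needs sum 7; hence r1c1 = 1.
Cage e has sum 9; hence r2c1 = 2.
Row 2 already has 2, leaving r2c2 = 4.
4 is placed in row 2; hence r2c3 = 3.
Row 2 now contains 3; hence r2c4 = 1.
The 3 cells of cage e must have sum 9; hence r3c1 = 3.
Row 3 now contains 3; hence r3c4 = 4.
Row 4 already has 3, which forces r4c1 = 4.
Column 2 now contains 4, so r1c2 = 2.
Column 3 already has 3, so r1c3 = 4.
Column 4 already has 4, so r1c4 = 3.
Filled in: 1 2 4 3 / 2 4 3 1 / 3 1 2 4 / 4 3 1 2.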